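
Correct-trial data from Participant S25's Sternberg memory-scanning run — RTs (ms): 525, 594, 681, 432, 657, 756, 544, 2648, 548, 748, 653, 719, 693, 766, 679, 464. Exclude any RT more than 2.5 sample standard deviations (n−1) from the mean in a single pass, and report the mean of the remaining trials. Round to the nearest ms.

n = 16, ΣRT = 12107, M = 756.688
Σ(x−M)² = 3975175.44; s = √(3975175.44/15) = 514.793
Cutoffs: 756.688 ± 2.5·514.793 → [-530.3, 2043.7]
Outside: 2648 → excluded.
Retained (n=15): Σ = 9459, mean = 9459/15 = 630.600

631 ms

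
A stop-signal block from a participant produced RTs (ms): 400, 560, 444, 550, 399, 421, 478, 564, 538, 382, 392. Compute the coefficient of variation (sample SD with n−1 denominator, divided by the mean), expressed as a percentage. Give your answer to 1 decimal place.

15.9%

n = 11, Σ = 5128, M = 466.1818
Σ(x−M)² = 54709.636; s = √(54709.636/10) = 73.9660
CV = 73.9660 / 466.1818 = 0.15866 = 15.866%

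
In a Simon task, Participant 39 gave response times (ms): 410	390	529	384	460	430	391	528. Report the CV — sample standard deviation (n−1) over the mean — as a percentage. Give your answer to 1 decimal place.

n = 8, Σ = 3522, M = 440.2500
Σ(x−M)² = 25101.500; s = √(25101.500/7) = 59.8826
CV = 59.8826 / 440.2500 = 0.13602 = 13.602%

13.6%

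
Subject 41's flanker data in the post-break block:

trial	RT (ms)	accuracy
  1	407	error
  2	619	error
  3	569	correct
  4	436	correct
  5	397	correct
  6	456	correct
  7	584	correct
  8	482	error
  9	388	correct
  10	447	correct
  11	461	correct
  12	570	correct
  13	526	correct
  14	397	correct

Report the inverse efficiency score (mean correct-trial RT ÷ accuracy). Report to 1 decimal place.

Correct trials (n=11): 569, 436, 397, 456, 584, 388, 447, 461, 570, 526, 397
Mean correct RT = 5231/11 = 475.5455 ms
Proportion correct = 11/14
IES = 475.5455 / (11/14) = 605.240 ms

605.2 ms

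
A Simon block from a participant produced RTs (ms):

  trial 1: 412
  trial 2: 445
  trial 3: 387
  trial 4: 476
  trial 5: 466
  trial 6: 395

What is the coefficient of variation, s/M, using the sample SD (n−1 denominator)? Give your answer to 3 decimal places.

0.087

n = 6, Σ = 2581, M = 430.1667
Σ(x−M)² = 7034.833; s = √(7034.833/5) = 37.5096
CV = 37.5096 / 430.1667 = 0.08720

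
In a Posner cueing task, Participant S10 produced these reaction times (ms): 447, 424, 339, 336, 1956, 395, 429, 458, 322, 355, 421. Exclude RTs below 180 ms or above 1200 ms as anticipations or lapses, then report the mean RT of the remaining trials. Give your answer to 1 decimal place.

392.6 ms

Excluded: 1956
Retained (n=10): Σ = 3926
Mean = 3926/10 = 392.6000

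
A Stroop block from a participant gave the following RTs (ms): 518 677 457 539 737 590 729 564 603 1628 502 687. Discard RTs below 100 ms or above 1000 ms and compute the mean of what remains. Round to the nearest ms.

600 ms

Excluded: 1628
Retained (n=11): Σ = 6603
Mean = 6603/11 = 600.2727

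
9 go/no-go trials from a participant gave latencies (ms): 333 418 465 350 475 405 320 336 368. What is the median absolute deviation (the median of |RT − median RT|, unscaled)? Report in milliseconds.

37 ms

Sorted: 320, 333, 336, 350, 368, 405, 418, 465, 475 → median = 368
|x − 368|: 35, 50, 97, 18, 107, 37, 48, 32, 0
Sorted deviations: 0, 18, 32, 35, 37, 48, 50, 97, 107 → MAD = 37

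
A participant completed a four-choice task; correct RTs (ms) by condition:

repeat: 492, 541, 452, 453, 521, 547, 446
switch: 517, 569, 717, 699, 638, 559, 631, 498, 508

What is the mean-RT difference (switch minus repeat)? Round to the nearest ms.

100 ms

M(repeat) = 3452/7 = 493.143
M(switch) = 5336/9 = 592.889
Difference = 592.889 − 493.143 = 99.746 ms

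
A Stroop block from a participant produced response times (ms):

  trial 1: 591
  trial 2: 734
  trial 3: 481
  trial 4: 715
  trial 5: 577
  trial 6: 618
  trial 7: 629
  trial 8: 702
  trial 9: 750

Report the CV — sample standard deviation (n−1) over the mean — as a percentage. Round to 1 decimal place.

13.7%

n = 9, Σ = 5797, M = 644.1111
Σ(x−M)² = 62508.889; s = √(62508.889/8) = 88.3946
CV = 88.3946 / 644.1111 = 0.13724 = 13.724%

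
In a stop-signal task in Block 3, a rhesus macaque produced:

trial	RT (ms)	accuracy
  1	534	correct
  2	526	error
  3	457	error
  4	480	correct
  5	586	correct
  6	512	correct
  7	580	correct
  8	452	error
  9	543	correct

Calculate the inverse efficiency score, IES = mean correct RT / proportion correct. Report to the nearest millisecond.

809 ms

Correct trials (n=6): 534, 480, 586, 512, 580, 543
Mean correct RT = 3235/6 = 539.1667 ms
Proportion correct = 6/9
IES = 539.1667 / (6/9) = 808.750 ms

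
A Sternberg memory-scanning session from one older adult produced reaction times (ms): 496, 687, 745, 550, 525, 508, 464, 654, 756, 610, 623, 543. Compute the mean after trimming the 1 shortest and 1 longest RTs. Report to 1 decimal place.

594.1 ms

Sorted: 464, 496, 508, 525, 543, 550, 610, 623, 654, 687, 745, 756
Drop lowest 1 (464) and highest 1 (756)
Remaining (n=10): Σ = 5941, mean = 5941/10 = 594.100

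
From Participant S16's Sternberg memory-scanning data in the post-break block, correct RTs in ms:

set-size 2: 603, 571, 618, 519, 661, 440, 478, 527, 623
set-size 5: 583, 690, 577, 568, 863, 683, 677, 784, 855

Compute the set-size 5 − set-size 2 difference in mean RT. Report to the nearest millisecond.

138 ms

M(set-size 2) = 5040/9 = 560.000
M(set-size 5) = 6280/9 = 697.778
Difference = 697.778 − 560.000 = 137.778 ms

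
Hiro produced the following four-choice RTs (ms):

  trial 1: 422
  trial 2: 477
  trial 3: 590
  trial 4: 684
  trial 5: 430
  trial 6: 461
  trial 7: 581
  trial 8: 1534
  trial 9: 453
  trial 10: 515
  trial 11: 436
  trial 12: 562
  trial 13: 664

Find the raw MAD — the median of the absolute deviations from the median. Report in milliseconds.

Sorted: 422, 430, 436, 453, 461, 477, 515, 562, 581, 590, 664, 684, 1534 → median = 515
|x − 515|: 93, 38, 75, 169, 85, 54, 66, 1019, 62, 0, 79, 47, 149
Sorted deviations: 0, 38, 47, 54, 62, 66, 75, 79, 85, 93, 149, 169, 1019 → MAD = 75

75 ms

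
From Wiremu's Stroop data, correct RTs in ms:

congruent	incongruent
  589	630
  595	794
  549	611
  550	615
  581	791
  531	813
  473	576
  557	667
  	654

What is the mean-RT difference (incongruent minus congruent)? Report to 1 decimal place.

130.3 ms

M(congruent) = 4425/8 = 553.125
M(incongruent) = 6151/9 = 683.444
Difference = 683.444 − 553.125 = 130.319 ms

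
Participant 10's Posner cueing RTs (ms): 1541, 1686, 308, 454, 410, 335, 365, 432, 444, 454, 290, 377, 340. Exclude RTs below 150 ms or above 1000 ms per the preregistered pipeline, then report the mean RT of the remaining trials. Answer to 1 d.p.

382.6 ms

Excluded: 1541, 1686
Retained (n=11): Σ = 4209
Mean = 4209/11 = 382.6364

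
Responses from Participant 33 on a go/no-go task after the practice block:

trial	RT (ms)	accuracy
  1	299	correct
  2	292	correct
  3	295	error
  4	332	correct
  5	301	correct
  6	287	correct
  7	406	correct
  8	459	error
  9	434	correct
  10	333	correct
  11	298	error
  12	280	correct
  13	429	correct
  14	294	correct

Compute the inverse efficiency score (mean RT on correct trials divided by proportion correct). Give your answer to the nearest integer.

427 ms

Correct trials (n=11): 299, 292, 332, 301, 287, 406, 434, 333, 280, 429, 294
Mean correct RT = 3687/11 = 335.1818 ms
Proportion correct = 11/14
IES = 335.1818 / (11/14) = 426.595 ms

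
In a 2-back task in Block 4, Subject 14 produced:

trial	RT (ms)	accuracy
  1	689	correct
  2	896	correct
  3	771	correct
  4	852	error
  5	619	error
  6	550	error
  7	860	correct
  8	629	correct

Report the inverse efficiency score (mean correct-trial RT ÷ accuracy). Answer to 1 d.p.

Correct trials (n=5): 689, 896, 771, 860, 629
Mean correct RT = 3845/5 = 769.0000 ms
Proportion correct = 5/8
IES = 769.0000 / (5/8) = 1230.400 ms

1230.4 ms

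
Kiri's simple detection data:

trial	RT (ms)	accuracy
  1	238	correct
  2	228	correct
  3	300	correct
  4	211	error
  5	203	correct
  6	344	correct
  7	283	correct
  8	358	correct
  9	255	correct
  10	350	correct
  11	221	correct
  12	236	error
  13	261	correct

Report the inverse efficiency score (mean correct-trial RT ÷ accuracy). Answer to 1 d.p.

326.7 ms

Correct trials (n=11): 238, 228, 300, 203, 344, 283, 358, 255, 350, 221, 261
Mean correct RT = 3041/11 = 276.4545 ms
Proportion correct = 11/13
IES = 276.4545 / (11/13) = 326.719 ms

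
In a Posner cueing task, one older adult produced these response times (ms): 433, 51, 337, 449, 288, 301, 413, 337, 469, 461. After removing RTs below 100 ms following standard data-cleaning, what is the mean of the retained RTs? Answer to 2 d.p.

387.56 ms

Excluded: 51
Retained (n=9): Σ = 3488
Mean = 3488/9 = 387.5556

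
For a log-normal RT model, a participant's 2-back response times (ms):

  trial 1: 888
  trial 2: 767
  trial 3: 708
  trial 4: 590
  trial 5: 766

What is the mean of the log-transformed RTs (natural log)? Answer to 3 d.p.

6.603

ln(RT): 6.7890, 6.6425, 6.5624, 6.3801, 6.6412
Σ ln(RT) = 33.0152
Mean = 33.0152/5 = 6.60304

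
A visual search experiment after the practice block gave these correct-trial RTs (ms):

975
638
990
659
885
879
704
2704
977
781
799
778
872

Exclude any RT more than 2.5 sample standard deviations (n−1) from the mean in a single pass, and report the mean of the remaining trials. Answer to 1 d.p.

n = 13, ΣRT = 12641, M = 972.385
Σ(x−M)² = 3411793.08; s = √(3411793.08/12) = 533.213
Cutoffs: 972.385 ± 2.5·533.213 → [-360.6, 2305.4]
Outside: 2704 → excluded.
Retained (n=12): Σ = 9937, mean = 9937/12 = 828.083

828.1 ms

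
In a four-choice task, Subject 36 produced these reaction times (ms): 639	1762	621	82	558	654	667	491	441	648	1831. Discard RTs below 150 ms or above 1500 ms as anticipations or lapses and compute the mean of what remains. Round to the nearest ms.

590 ms

Excluded: 82, 1762, 1831
Retained (n=8): Σ = 4719
Mean = 4719/8 = 589.8750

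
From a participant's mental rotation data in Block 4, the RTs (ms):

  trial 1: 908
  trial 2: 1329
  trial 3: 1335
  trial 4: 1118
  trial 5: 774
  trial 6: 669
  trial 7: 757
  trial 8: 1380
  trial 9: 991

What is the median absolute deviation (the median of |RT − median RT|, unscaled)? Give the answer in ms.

234 ms

Sorted: 669, 757, 774, 908, 991, 1118, 1329, 1335, 1380 → median = 991
|x − 991|: 83, 338, 344, 127, 217, 322, 234, 389, 0
Sorted deviations: 0, 83, 127, 217, 234, 322, 338, 344, 389 → MAD = 234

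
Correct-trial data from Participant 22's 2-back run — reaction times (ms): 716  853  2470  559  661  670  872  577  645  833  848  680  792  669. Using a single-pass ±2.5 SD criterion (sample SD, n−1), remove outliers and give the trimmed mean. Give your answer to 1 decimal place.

n = 14, ΣRT = 11845, M = 846.071
Σ(x−M)² = 2977306.93; s = √(2977306.93/13) = 478.564
Cutoffs: 846.071 ± 2.5·478.564 → [-350.3, 2042.5]
Outside: 2470 → excluded.
Retained (n=13): Σ = 9375, mean = 9375/13 = 721.154

721.2 ms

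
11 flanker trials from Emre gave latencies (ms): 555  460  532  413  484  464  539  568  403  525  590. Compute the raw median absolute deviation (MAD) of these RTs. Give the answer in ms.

Sorted: 403, 413, 460, 464, 484, 525, 532, 539, 555, 568, 590 → median = 525
|x − 525|: 30, 65, 7, 112, 41, 61, 14, 43, 122, 0, 65
Sorted deviations: 0, 7, 14, 30, 41, 43, 61, 65, 65, 112, 122 → MAD = 43

43 ms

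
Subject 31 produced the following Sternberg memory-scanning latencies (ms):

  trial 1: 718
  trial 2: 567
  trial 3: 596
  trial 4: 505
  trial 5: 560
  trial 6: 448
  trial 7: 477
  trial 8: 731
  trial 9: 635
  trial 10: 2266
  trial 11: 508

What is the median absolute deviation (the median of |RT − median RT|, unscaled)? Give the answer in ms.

Sorted: 448, 477, 505, 508, 560, 567, 596, 635, 718, 731, 2266 → median = 567
|x − 567|: 151, 0, 29, 62, 7, 119, 90, 164, 68, 1699, 59
Sorted deviations: 0, 7, 29, 59, 62, 68, 90, 119, 151, 164, 1699 → MAD = 68

68 ms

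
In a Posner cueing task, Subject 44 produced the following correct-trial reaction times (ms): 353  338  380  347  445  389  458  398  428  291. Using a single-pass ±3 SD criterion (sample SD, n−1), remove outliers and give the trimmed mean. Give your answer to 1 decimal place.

n = 10, ΣRT = 3827, M = 382.700
Σ(x−M)² = 24448.10; s = √(24448.10/9) = 52.120
Cutoffs: 382.700 ± 3·52.120 → [226.3, 539.1]
No RTs fall outside the cutoffs; all 10 retained. Mean = 3827/10 = 382.700

382.7 ms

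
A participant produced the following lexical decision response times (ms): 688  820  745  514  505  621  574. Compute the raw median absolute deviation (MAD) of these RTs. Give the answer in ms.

107 ms

Sorted: 505, 514, 574, 621, 688, 745, 820 → median = 621
|x − 621|: 67, 199, 124, 107, 116, 0, 47
Sorted deviations: 0, 47, 67, 107, 116, 124, 199 → MAD = 107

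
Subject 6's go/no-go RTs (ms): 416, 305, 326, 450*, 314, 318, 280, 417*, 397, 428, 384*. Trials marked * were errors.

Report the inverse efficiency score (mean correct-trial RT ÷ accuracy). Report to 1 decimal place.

478.5 ms

Correct trials (n=8): 416, 305, 326, 314, 318, 280, 397, 428
Mean correct RT = 2784/8 = 348.0000 ms
Proportion correct = 8/11
IES = 348.0000 / (8/11) = 478.500 ms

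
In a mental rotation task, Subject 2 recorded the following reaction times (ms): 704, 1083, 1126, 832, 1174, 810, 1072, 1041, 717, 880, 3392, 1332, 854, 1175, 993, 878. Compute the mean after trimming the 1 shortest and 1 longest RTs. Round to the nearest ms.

998 ms

Sorted: 704, 717, 810, 832, 854, 878, 880, 993, 1041, 1072, 1083, 1126, 1174, 1175, 1332, 3392
Drop lowest 1 (704) and highest 1 (3392)
Remaining (n=14): Σ = 13967, mean = 13967/14 = 997.643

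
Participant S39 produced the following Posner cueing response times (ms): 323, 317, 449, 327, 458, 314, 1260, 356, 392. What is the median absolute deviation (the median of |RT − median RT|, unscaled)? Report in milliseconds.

39 ms

Sorted: 314, 317, 323, 327, 356, 392, 449, 458, 1260 → median = 356
|x − 356|: 33, 39, 93, 29, 102, 42, 904, 0, 36
Sorted deviations: 0, 29, 33, 36, 39, 42, 93, 102, 904 → MAD = 39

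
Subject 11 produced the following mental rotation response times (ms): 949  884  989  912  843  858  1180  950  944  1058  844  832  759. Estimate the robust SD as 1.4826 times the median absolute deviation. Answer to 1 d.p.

Sorted: 759, 832, 843, 844, 858, 884, 912, 944, 949, 950, 989, 1058, 1180 → median = 912
|x − 912| sorted: 0, 28, 32, 37, 38, 54, 68, 69, 77, 80, 146, 153, 268 → MAD = 68
Robust SD ≈ 1.4826 × 68 = 100.817

100.8 ms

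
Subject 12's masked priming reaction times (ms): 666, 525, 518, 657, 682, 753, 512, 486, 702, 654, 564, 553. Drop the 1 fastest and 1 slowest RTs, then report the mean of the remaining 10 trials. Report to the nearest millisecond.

Sorted: 486, 512, 518, 525, 553, 564, 654, 657, 666, 682, 702, 753
Drop lowest 1 (486) and highest 1 (753)
Remaining (n=10): Σ = 6033, mean = 6033/10 = 603.300

603 ms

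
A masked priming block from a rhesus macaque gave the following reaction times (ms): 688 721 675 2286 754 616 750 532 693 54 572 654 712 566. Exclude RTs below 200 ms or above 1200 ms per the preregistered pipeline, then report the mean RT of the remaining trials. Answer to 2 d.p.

Excluded: 54, 2286
Retained (n=12): Σ = 7933
Mean = 7933/12 = 661.0833

661.08 ms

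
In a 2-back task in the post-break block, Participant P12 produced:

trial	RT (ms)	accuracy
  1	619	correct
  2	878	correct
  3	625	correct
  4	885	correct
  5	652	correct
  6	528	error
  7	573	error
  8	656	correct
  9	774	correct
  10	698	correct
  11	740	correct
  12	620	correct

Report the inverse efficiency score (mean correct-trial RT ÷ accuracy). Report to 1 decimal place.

857.6 ms

Correct trials (n=10): 619, 878, 625, 885, 652, 656, 774, 698, 740, 620
Mean correct RT = 7147/10 = 714.7000 ms
Proportion correct = 10/12
IES = 714.7000 / (10/12) = 857.640 ms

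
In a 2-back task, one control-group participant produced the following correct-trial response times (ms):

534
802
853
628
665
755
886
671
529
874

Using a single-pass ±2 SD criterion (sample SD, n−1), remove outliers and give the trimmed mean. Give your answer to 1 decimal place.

n = 10, ΣRT = 7197, M = 719.700
Σ(x−M)² = 161876.10; s = √(161876.10/9) = 134.113
Cutoffs: 719.700 ± 2·134.113 → [451.5, 987.9]
No RTs fall outside the cutoffs; all 10 retained. Mean = 7197/10 = 719.700

719.7 ms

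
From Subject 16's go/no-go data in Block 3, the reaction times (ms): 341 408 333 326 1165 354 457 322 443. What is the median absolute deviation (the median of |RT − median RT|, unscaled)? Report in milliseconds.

Sorted: 322, 326, 333, 341, 354, 408, 443, 457, 1165 → median = 354
|x − 354|: 13, 54, 21, 28, 811, 0, 103, 32, 89
Sorted deviations: 0, 13, 21, 28, 32, 54, 89, 103, 811 → MAD = 32

32 ms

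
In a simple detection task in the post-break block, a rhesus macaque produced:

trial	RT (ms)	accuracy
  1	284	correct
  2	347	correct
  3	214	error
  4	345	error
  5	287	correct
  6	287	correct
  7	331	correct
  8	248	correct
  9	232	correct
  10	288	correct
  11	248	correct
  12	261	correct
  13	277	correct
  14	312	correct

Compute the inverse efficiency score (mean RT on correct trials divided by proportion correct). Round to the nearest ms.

331 ms

Correct trials (n=12): 284, 347, 287, 287, 331, 248, 232, 288, 248, 261, 277, 312
Mean correct RT = 3402/12 = 283.5000 ms
Proportion correct = 12/14
IES = 283.5000 / (12/14) = 330.750 ms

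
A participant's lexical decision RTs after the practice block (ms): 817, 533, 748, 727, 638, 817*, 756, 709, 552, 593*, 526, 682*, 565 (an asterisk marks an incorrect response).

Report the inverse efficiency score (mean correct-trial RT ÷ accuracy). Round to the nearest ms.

Correct trials (n=10): 817, 533, 748, 727, 638, 756, 709, 552, 526, 565
Mean correct RT = 6571/10 = 657.1000 ms
Proportion correct = 10/13
IES = 657.1000 / (10/13) = 854.230 ms

854 ms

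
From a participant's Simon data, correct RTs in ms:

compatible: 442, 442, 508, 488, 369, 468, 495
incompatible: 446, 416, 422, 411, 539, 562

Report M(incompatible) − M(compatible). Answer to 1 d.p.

M(compatible) = 3212/7 = 458.857
M(incompatible) = 2796/6 = 466.000
Difference = 466.000 − 458.857 = 7.143 ms

7.1 ms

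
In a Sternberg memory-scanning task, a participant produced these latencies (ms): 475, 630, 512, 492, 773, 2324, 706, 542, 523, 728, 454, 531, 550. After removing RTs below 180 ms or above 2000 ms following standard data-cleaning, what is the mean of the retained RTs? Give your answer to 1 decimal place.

Excluded: 2324
Retained (n=12): Σ = 6916
Mean = 6916/12 = 576.3333

576.3 ms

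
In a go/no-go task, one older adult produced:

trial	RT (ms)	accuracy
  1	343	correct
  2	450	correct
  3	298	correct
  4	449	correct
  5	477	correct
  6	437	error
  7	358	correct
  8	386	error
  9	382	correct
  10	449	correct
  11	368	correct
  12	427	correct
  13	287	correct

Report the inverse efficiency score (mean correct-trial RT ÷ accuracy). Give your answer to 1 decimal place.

460.7 ms

Correct trials (n=11): 343, 450, 298, 449, 477, 358, 382, 449, 368, 427, 287
Mean correct RT = 4288/11 = 389.8182 ms
Proportion correct = 11/13
IES = 389.8182 / (11/13) = 460.694 ms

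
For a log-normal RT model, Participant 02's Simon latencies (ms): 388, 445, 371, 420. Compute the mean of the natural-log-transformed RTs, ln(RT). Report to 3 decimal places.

ln(RT): 5.9610, 6.0981, 5.9162, 6.0403
Σ ln(RT) = 24.0155
Mean = 24.0155/4 = 6.00388

6.004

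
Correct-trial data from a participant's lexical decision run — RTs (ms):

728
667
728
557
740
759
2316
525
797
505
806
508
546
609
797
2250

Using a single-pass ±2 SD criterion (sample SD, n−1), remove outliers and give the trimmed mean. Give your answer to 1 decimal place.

662.3 ms

n = 16, ΣRT = 13838, M = 864.875
Σ(x−M)² = 4774767.75; s = √(4774767.75/15) = 564.197
Cutoffs: 864.875 ± 2·564.197 → [-263.5, 1993.3]
Outside: 2250, 2316 → excluded.
Retained (n=14): Σ = 9272, mean = 9272/14 = 662.286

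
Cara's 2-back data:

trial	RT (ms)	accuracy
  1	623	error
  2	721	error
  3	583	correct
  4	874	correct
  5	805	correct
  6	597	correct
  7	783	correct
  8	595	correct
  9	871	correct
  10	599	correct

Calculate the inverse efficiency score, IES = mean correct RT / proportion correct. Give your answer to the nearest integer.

Correct trials (n=8): 583, 874, 805, 597, 783, 595, 871, 599
Mean correct RT = 5707/8 = 713.3750 ms
Proportion correct = 8/10
IES = 713.3750 / (8/10) = 891.719 ms

892 ms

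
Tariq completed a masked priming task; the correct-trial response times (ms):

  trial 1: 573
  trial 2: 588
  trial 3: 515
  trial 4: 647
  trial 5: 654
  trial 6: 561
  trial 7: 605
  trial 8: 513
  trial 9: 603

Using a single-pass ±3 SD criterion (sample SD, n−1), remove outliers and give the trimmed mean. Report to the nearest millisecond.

584 ms

n = 9, ΣRT = 5259, M = 584.333
Σ(x−M)² = 20138.00; s = √(20138.00/8) = 50.172
Cutoffs: 584.333 ± 3·50.172 → [433.8, 734.8]
No RTs fall outside the cutoffs; all 9 retained. Mean = 5259/9 = 584.333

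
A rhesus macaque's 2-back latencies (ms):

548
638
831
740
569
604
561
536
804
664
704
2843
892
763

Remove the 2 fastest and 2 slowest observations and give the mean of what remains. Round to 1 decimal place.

Sorted: 536, 548, 561, 569, 604, 638, 664, 704, 740, 763, 804, 831, 892, 2843
Drop lowest 2 (536, 548) and highest 2 (892, 2843)
Remaining (n=10): Σ = 6878, mean = 6878/10 = 687.800

687.8 ms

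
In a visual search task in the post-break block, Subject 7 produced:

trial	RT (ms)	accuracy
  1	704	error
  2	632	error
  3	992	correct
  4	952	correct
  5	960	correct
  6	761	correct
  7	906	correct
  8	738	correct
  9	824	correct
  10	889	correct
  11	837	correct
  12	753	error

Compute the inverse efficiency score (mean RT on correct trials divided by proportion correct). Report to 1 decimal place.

1164.3 ms

Correct trials (n=9): 992, 952, 960, 761, 906, 738, 824, 889, 837
Mean correct RT = 7859/9 = 873.2222 ms
Proportion correct = 9/12
IES = 873.2222 / (9/12) = 1164.296 ms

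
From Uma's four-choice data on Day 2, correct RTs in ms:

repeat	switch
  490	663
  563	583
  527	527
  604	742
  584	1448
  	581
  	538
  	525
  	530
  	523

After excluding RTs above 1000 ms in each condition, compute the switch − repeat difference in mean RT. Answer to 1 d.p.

switch: exclude 1448
M(repeat) = 2768/5 = 553.600
M(switch) = 5212/9 = 579.111
Difference = 579.111 − 553.600 = 25.511 ms

25.5 ms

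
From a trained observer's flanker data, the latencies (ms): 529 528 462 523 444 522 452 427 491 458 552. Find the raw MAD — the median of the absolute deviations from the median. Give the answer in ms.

Sorted: 427, 444, 452, 458, 462, 491, 522, 523, 528, 529, 552 → median = 491
|x − 491|: 38, 37, 29, 32, 47, 31, 39, 64, 0, 33, 61
Sorted deviations: 0, 29, 31, 32, 33, 37, 38, 39, 47, 61, 64 → MAD = 37

37 ms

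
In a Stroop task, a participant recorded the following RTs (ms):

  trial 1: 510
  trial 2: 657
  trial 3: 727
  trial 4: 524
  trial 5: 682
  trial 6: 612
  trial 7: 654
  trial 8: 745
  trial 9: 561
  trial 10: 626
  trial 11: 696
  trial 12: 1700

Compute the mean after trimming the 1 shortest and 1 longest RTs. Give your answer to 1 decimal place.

648.4 ms

Sorted: 510, 524, 561, 612, 626, 654, 657, 682, 696, 727, 745, 1700
Drop lowest 1 (510) and highest 1 (1700)
Remaining (n=10): Σ = 6484, mean = 6484/10 = 648.400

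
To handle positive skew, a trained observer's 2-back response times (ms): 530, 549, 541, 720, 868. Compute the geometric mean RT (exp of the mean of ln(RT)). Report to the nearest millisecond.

629 ms

ln(RT): 6.2729, 6.3081, 6.2934, 6.5793, 6.7662
Mean ln(RT) = 32.2198/5 = 6.44397
Geometric mean = exp(6.44397) = 628.90 ms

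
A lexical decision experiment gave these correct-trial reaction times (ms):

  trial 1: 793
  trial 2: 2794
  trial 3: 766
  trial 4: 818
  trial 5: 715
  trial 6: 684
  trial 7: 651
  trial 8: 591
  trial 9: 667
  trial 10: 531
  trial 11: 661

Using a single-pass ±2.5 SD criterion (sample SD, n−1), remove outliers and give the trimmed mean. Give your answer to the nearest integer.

n = 11, ΣRT = 9671, M = 879.182
Σ(x−M)² = 4104531.64; s = √(4104531.64/10) = 640.666
Cutoffs: 879.182 ± 2.5·640.666 → [-722.5, 2480.8]
Outside: 2794 → excluded.
Retained (n=10): Σ = 6877, mean = 6877/10 = 687.700

688 ms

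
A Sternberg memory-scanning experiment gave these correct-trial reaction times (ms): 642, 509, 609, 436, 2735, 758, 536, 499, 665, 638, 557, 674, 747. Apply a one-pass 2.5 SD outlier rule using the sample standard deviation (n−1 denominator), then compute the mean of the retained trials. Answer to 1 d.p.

605.8 ms

n = 13, ΣRT = 10005, M = 769.615
Σ(x−M)² = 4295109.08; s = √(4295109.08/12) = 598.269
Cutoffs: 769.615 ± 2.5·598.269 → [-726.1, 2265.3]
Outside: 2735 → excluded.
Retained (n=12): Σ = 7270, mean = 7270/12 = 605.833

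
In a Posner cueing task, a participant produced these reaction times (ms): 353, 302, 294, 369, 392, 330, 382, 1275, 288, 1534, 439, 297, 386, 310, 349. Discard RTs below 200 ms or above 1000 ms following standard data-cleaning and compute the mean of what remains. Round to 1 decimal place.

345.5 ms

Excluded: 1275, 1534
Retained (n=13): Σ = 4491
Mean = 4491/13 = 345.4615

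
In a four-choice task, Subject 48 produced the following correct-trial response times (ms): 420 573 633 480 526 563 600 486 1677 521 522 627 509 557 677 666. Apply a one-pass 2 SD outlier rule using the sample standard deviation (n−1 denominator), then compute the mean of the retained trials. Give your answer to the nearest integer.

n = 16, ΣRT = 10037, M = 627.312
Σ(x−M)² = 1249921.44; s = √(1249921.44/15) = 288.666
Cutoffs: 627.312 ± 2·288.666 → [50.0, 1204.6]
Outside: 1677 → excluded.
Retained (n=15): Σ = 8360, mean = 8360/15 = 557.333

557 ms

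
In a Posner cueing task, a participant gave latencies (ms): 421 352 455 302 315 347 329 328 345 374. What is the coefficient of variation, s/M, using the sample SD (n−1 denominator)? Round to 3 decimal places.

0.134

n = 10, Σ = 3568, M = 356.8000
Σ(x−M)² = 20671.600; s = √(20671.600/9) = 47.9254
CV = 47.9254 / 356.8000 = 0.13432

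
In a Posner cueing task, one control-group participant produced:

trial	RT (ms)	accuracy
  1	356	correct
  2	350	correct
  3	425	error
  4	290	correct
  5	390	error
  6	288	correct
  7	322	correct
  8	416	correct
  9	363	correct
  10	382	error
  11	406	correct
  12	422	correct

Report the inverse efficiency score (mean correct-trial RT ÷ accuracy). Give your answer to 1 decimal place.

Correct trials (n=9): 356, 350, 290, 288, 322, 416, 363, 406, 422
Mean correct RT = 3213/9 = 357.0000 ms
Proportion correct = 9/12
IES = 357.0000 / (9/12) = 476.000 ms

476.0 ms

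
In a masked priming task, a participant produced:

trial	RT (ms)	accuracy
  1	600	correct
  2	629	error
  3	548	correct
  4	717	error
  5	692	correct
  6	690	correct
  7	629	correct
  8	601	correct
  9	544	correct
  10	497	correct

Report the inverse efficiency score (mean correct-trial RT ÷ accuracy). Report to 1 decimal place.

750.2 ms

Correct trials (n=8): 600, 548, 692, 690, 629, 601, 544, 497
Mean correct RT = 4801/8 = 600.1250 ms
Proportion correct = 8/10
IES = 600.1250 / (8/10) = 750.156 ms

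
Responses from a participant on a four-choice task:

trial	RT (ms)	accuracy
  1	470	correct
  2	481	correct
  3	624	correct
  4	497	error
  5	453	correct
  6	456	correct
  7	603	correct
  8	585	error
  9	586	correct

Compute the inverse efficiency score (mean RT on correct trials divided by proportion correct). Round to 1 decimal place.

674.6 ms

Correct trials (n=7): 470, 481, 624, 453, 456, 603, 586
Mean correct RT = 3673/7 = 524.7143 ms
Proportion correct = 7/9
IES = 524.7143 / (7/9) = 674.633 ms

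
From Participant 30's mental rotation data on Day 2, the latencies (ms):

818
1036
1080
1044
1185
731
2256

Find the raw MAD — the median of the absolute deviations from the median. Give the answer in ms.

Sorted: 731, 818, 1036, 1044, 1080, 1185, 2256 → median = 1044
|x − 1044|: 226, 8, 36, 0, 141, 313, 1212
Sorted deviations: 0, 8, 36, 141, 226, 313, 1212 → MAD = 141

141 ms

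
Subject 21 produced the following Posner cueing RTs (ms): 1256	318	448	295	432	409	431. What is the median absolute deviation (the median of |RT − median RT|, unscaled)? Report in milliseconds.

Sorted: 295, 318, 409, 431, 432, 448, 1256 → median = 431
|x − 431|: 825, 113, 17, 136, 1, 22, 0
Sorted deviations: 0, 1, 17, 22, 113, 136, 825 → MAD = 22

22 ms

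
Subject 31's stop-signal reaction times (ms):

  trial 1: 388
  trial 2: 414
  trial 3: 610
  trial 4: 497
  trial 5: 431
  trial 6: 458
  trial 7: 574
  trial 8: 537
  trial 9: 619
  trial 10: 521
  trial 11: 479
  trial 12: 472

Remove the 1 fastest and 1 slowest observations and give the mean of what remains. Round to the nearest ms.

Sorted: 388, 414, 431, 458, 472, 479, 497, 521, 537, 574, 610, 619
Drop lowest 1 (388) and highest 1 (619)
Remaining (n=10): Σ = 4993, mean = 4993/10 = 499.300

499 ms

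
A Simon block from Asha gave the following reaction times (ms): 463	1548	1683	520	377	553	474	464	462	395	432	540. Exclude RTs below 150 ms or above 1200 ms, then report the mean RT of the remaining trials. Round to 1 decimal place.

Excluded: 1548, 1683
Retained (n=10): Σ = 4680
Mean = 4680/10 = 468.0000

468.0 ms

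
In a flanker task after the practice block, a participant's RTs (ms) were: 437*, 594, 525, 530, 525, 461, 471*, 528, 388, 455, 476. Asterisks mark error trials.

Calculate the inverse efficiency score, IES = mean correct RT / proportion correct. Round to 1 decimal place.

608.7 ms

Correct trials (n=9): 594, 525, 530, 525, 461, 528, 388, 455, 476
Mean correct RT = 4482/9 = 498.0000 ms
Proportion correct = 9/11
IES = 498.0000 / (9/11) = 608.667 ms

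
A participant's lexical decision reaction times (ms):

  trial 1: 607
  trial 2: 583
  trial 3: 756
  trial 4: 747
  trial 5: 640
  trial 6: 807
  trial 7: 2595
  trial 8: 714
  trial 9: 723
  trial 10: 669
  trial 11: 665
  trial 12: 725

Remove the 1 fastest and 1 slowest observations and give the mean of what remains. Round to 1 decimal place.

Sorted: 583, 607, 640, 665, 669, 714, 723, 725, 747, 756, 807, 2595
Drop lowest 1 (583) and highest 1 (2595)
Remaining (n=10): Σ = 7053, mean = 7053/10 = 705.300

705.3 ms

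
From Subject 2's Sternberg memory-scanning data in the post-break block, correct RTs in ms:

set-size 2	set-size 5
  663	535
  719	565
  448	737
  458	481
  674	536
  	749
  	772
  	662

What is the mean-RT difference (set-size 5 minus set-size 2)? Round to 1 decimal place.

M(set-size 2) = 2962/5 = 592.400
M(set-size 5) = 5037/8 = 629.625
Difference = 629.625 − 592.400 = 37.225 ms

37.2 ms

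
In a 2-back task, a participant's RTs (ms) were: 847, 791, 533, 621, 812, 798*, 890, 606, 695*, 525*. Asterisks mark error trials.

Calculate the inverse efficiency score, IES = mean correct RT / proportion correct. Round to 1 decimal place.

Correct trials (n=7): 847, 791, 533, 621, 812, 890, 606
Mean correct RT = 5100/7 = 728.5714 ms
Proportion correct = 7/10
IES = 728.5714 / (7/10) = 1040.816 ms

1040.8 ms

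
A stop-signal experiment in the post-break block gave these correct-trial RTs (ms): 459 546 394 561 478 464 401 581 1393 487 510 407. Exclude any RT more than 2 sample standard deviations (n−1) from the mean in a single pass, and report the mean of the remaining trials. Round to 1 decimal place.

480.7 ms

n = 12, ΣRT = 6681, M = 556.750
Σ(x−M)² = 804616.25; s = √(804616.25/11) = 270.457
Cutoffs: 556.750 ± 2·270.457 → [15.8, 1097.7]
Outside: 1393 → excluded.
Retained (n=11): Σ = 5288, mean = 5288/11 = 480.727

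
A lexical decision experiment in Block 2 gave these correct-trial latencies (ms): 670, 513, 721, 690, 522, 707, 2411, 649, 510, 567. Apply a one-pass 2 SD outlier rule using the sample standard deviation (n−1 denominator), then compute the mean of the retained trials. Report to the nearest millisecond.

n = 10, ΣRT = 7960, M = 796.000
Σ(x−M)² = 2959894.00; s = √(2959894.00/9) = 573.478
Cutoffs: 796.000 ± 2·573.478 → [-351.0, 1943.0]
Outside: 2411 → excluded.
Retained (n=9): Σ = 5549, mean = 5549/9 = 616.556

617 ms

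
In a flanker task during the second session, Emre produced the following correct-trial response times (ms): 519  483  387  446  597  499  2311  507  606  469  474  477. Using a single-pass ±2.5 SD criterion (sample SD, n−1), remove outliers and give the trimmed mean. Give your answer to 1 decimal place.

496.7 ms

n = 12, ΣRT = 7775, M = 647.917
Σ(x−M)² = 3056364.92; s = √(3056364.92/11) = 527.116
Cutoffs: 647.917 ± 2.5·527.116 → [-669.9, 1965.7]
Outside: 2311 → excluded.
Retained (n=11): Σ = 5464, mean = 5464/11 = 496.727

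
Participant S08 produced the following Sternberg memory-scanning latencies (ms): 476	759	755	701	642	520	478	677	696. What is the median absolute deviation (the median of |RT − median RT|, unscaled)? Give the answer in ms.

Sorted: 476, 478, 520, 642, 677, 696, 701, 755, 759 → median = 677
|x − 677|: 201, 82, 78, 24, 35, 157, 199, 0, 19
Sorted deviations: 0, 19, 24, 35, 78, 82, 157, 199, 201 → MAD = 78

78 ms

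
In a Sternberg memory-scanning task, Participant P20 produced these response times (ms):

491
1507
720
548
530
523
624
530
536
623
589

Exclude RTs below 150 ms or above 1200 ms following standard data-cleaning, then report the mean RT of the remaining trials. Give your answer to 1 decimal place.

Excluded: 1507
Retained (n=10): Σ = 5714
Mean = 5714/10 = 571.4000

571.4 ms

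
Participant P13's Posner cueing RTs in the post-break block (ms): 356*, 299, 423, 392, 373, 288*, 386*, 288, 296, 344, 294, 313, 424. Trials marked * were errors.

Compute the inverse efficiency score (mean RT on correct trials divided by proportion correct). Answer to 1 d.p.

Correct trials (n=10): 299, 423, 392, 373, 288, 296, 344, 294, 313, 424
Mean correct RT = 3446/10 = 344.6000 ms
Proportion correct = 10/13
IES = 344.6000 / (10/13) = 447.980 ms

448.0 ms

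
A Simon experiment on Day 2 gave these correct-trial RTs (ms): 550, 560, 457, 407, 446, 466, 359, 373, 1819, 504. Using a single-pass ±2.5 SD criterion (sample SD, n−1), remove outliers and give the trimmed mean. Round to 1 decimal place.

458.0 ms

n = 10, ΣRT = 5941, M = 594.100
Σ(x−M)² = 1707908.90; s = √(1707908.90/9) = 435.623
Cutoffs: 594.100 ± 2.5·435.623 → [-495.0, 1683.2]
Outside: 1819 → excluded.
Retained (n=9): Σ = 4122, mean = 4122/9 = 458.000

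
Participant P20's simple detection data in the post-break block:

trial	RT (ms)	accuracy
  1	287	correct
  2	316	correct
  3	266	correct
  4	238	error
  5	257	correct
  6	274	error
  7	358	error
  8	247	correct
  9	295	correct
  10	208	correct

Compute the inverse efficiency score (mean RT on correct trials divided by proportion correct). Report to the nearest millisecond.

Correct trials (n=7): 287, 316, 266, 257, 247, 295, 208
Mean correct RT = 1876/7 = 268.0000 ms
Proportion correct = 7/10
IES = 268.0000 / (7/10) = 382.857 ms

383 ms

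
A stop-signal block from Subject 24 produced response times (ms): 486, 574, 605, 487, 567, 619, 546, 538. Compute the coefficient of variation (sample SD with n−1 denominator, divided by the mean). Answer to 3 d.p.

n = 8, Σ = 4422, M = 552.7500
Σ(x−M)² = 16815.500; s = √(16815.500/7) = 49.0124
CV = 49.0124 / 552.7500 = 0.08867

0.089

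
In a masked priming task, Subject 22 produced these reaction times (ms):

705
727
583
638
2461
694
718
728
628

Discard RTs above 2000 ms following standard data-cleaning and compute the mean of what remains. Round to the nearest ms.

Excluded: 2461
Retained (n=8): Σ = 5421
Mean = 5421/8 = 677.6250

678 ms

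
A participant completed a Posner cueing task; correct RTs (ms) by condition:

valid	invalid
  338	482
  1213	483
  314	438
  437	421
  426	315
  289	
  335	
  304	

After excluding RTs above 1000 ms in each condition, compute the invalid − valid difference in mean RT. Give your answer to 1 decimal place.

valid: exclude 1213
M(valid) = 2443/7 = 349.000
M(invalid) = 2139/5 = 427.800
Difference = 427.800 − 349.000 = 78.800 ms

78.8 ms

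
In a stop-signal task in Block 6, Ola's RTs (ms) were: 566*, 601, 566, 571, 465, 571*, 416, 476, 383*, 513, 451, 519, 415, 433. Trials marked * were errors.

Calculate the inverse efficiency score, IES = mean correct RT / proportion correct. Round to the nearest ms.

Correct trials (n=11): 601, 566, 571, 465, 416, 476, 513, 451, 519, 415, 433
Mean correct RT = 5426/11 = 493.2727 ms
Proportion correct = 11/14
IES = 493.2727 / (11/14) = 627.802 ms

628 ms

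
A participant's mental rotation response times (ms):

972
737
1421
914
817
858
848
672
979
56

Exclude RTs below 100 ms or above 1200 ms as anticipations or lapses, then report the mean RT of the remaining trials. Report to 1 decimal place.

Excluded: 56, 1421
Retained (n=8): Σ = 6797
Mean = 6797/8 = 849.6250

849.6 ms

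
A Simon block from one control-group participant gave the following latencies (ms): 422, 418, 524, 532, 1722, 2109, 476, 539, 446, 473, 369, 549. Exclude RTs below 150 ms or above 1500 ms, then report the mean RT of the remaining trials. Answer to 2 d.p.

Excluded: 1722, 2109
Retained (n=10): Σ = 4748
Mean = 4748/10 = 474.8000

474.80 ms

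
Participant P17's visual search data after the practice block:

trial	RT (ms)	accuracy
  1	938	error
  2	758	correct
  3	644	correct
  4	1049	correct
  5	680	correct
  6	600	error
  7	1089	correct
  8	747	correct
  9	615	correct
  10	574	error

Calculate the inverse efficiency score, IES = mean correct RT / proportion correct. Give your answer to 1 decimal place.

1139.2 ms

Correct trials (n=7): 758, 644, 1049, 680, 1089, 747, 615
Mean correct RT = 5582/7 = 797.4286 ms
Proportion correct = 7/10
IES = 797.4286 / (7/10) = 1139.184 ms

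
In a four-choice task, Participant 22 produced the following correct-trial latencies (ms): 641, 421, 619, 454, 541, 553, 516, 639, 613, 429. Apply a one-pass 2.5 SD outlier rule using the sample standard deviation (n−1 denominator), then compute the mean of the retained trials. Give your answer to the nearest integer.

n = 10, ΣRT = 5426, M = 542.600
Σ(x−M)² = 66128.40; s = √(66128.40/9) = 85.718
Cutoffs: 542.600 ± 2.5·85.718 → [328.3, 756.9]
No RTs fall outside the cutoffs; all 10 retained. Mean = 5426/10 = 542.600

543 ms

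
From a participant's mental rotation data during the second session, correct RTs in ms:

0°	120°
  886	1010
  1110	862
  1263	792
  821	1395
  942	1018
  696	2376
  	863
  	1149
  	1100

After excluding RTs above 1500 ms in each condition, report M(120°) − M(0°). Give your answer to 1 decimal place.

120°: exclude 2376
M(0°) = 5718/6 = 953.000
M(120°) = 8189/8 = 1023.625
Difference = 1023.625 − 953.000 = 70.625 ms

70.6 ms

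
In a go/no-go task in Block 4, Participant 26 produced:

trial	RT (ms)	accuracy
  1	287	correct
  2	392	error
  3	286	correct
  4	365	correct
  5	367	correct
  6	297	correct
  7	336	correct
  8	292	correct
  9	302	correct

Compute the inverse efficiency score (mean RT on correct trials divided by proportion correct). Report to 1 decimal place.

356.1 ms

Correct trials (n=8): 287, 286, 365, 367, 297, 336, 292, 302
Mean correct RT = 2532/8 = 316.5000 ms
Proportion correct = 8/9
IES = 316.5000 / (8/9) = 356.062 ms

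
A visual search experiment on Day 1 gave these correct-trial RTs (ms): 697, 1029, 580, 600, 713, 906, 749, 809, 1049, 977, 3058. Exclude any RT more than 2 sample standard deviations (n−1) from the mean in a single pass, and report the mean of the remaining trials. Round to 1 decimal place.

810.9 ms

n = 11, ΣRT = 11167, M = 1015.182
Σ(x−M)² = 4855495.64; s = √(4855495.64/10) = 696.814
Cutoffs: 1015.182 ± 2·696.814 → [-378.4, 2408.8]
Outside: 3058 → excluded.
Retained (n=10): Σ = 8109, mean = 8109/10 = 810.900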